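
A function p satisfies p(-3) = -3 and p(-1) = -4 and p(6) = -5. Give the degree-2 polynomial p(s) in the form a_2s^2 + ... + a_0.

L_0(s) = (s + 1)(s - 6) / [18] = (1/18)s^2 - (5/18)s - 1/3
L_1(s) = (s + 3)(s - 6) / [-14] = -(1/14)s^2 + (3/14)s + 9/7
L_2(s) = (s + 3)(s + 1) / [63] = (1/63)s^2 + (4/63)s + 1/21
p(s) = (-3)·L_0 + (-4)·L_1 + (-5)·L_2
  (-3)·L_0(s) = -(1/6)s^2 + (5/6)s + 1
  (-4)·L_1(s) = (2/7)s^2 - (6/7)s - 36/7
  (-5)·L_2(s) = -(5/63)s^2 - (20/63)s - 5/21
Adding term by term: (5/126)s^2 - (43/126)s - 92/21

p(s) = (5/126)s^2 - (43/126)s - 92/21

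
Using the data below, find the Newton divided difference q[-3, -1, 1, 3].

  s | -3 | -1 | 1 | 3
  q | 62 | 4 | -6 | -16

-1

q[-3,-1] = (4 - 62) / (-1 - (-3)) = -29
q[-1,1] = (-6 - 4) / (1 - (-1)) = -5
q[1,3] = (-16 - (-6)) / (3 - 1) = -5
q[-3,-1,1] = (-5 - (-29)) / (1 - (-3)) = 6
q[-1,1,3] = (-5 - (-5)) / (3 - (-1)) = 0
q[-3,-1,1,3] = (0 - 6) / (3 - (-3)) = -1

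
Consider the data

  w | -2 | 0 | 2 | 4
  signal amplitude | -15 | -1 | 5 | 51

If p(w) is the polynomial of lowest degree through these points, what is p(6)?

L_0(6) = (6)·(4)·(2)/[(-2)·(-4)·(-6)] = -1
L_1(6) = (8)·(4)·(2)/[(2)·(-2)·(-4)] = 4
L_2(6) = (8)·(6)·(2)/[(4)·(2)·(-2)] = -6
L_3(6) = (8)·(6)·(4)/[(6)·(4)·(2)] = 4
Sum: (-15)·(-1) + (-1)·(4) + 5·(-6) + 51·(4) = 185

185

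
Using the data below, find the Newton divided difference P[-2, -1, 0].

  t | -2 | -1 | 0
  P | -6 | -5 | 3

7/2

P[-2,-1] = (-5 - (-6)) / (-1 - (-2)) = 1
P[-1,0] = (3 - (-5)) / (0 - (-1)) = 8
P[-2,-1,0] = (8 - 1) / (0 - (-2)) = 7/2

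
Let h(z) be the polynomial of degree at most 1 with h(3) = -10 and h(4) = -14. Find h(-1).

Evaluate each Lagrange basis at z = -1:
L_0(-1) = (-5)/[(-1)] = 5
L_1(-1) = (-4)/[(1)] = -4
Sum: (-10)·(5) + (-14)·(-4) = 6

6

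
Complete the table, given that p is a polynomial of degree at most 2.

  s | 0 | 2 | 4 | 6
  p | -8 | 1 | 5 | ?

4

The 3 known values determine p uniquely (degree ≤ 2).
L_0(6) = (4)·(2)/[(-2)·(-4)] = 1
L_1(6) = (6)·(2)/[(2)·(-2)] = -3
L_2(6) = (6)·(4)/[(4)·(2)] = 3
Sum: (-8)·(1) + 1·(-3) + 5·(3) = 4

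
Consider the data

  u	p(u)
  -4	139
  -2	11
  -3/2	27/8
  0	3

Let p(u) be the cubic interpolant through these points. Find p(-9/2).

1653/8

L_0(-9/2) = (-5/2)·(-3)·(-9/2)/[(-2)·(-5/2)·(-4)] = 27/16
L_1(-9/2) = (-1/2)·(-3)·(-9/2)/[(2)·(-1/2)·(-2)] = -27/8
L_2(-9/2) = (-1/2)·(-5/2)·(-9/2)/[(5/2)·(1/2)·(-3/2)] = 3
L_3(-9/2) = (-1/2)·(-5/2)·(-3)/[(4)·(2)·(3/2)] = -5/16
Sum: 139·(27/16) + 11·(-27/8) + 27/8·(3) + 3·(-5/16) = 1653/8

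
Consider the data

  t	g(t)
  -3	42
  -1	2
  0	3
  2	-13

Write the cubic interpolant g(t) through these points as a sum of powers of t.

L_0(t) = (t + 1)t(t - 2) / [-30] = -(1/30)t^3 + (1/30)t^2 + (1/15)t
L_1(t) = (t + 3)t(t - 2) / [6] = (1/6)t^3 + (1/6)t^2 - t
L_2(t) = (t + 3)(t + 1)(t - 2) / [-6] = -(1/6)t^3 - (1/3)t^2 + (5/6)t + 1
L_3(t) = (t + 3)(t + 1)t / [30] = (1/30)t^3 + (2/15)t^2 + (1/10)t
g(t) = 42·L_0 + 2·L_1 + 3·L_2 + (-13)·L_3
  42·L_0(t) = -(7/5)t^3 + (7/5)t^2 + (14/5)t
  2·L_1(t) = (1/3)t^3 + (1/3)t^2 - 2t
  3·L_2(t) = -(1/2)t^3 - t^2 + (5/2)t + 3
  (-13)·L_3(t) = -(13/30)t^3 - (26/15)t^2 - (13/10)t
Adding term by term: -2t^3 - t^2 + 2t + 3

g(t) = -2t^3 - t^2 + 2t + 3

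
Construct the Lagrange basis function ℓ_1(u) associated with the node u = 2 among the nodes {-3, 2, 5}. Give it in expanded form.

ℓ_1(u) = -(1/15)u^2 + (2/15)u + 1

ℓ_1(u) = (u + 3)(u - 5) / [(5)·(-3)]
       = (u^2 - 2u - 15) / (-15)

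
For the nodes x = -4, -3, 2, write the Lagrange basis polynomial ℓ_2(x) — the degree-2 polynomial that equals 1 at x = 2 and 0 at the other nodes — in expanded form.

ℓ_2(x) = (1/30)x^2 + (7/30)x + 2/5

ℓ_2(x) = (x + 4)(x + 3) / [(6)·(5)]
       = (x^2 + 7x + 12) / (30)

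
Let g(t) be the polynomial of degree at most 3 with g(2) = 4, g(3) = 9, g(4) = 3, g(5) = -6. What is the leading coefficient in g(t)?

The leading coefficient equals the top divided difference g[2,3,4,5].
g[2,3] = (9 - 4) / (3 - 2) = 5
g[3,4] = (3 - 9) / (4 - 3) = -6
g[4,5] = (-6 - 3) / (5 - 4) = -9
g[2,3,4] = (-6 - 5) / (4 - 2) = -11/2
g[3,4,5] = (-9 - (-6)) / (5 - 3) = -3/2
g[2,3,4,5] = (-3/2 - (-11/2)) / (5 - 2) = 4/3

4/3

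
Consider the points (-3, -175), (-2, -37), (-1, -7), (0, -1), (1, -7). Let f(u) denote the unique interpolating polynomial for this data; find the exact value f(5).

Using Newton's divided-difference form:
f[-3,-2] = (-37 - (-175)) / (-2 - (-3)) = 138
f[-2,-1] = (-7 - (-37)) / (-1 - (-2)) = 30
f[-1,0] = (-1 - (-7)) / (0 - (-1)) = 6
f[0,1] = (-7 - (-1)) / (1 - 0) = -6
f[-3,-2,-1] = (30 - 138) / (-1 - (-3)) = -54
f[-2,-1,0] = (6 - 30) / (0 - (-2)) = -12
f[-1,0,1] = (-6 - 6) / (1 - (-1)) = -6
f[-3,-2,-1,0] = (-12 - (-54)) / (0 - (-3)) = 14
f[-2,-1,0,1] = (-6 - (-12)) / (1 - (-2)) = 2
f[-3,-2,-1,0,1] = (2 - 14) / (1 - (-3)) = -3
f(5) = -175 + 138·(8) + (-54)·(8)·(7) + 14·(8)·(7)·(6) + (-3)·(8)·(7)·(6)·(5) = -2431

-2431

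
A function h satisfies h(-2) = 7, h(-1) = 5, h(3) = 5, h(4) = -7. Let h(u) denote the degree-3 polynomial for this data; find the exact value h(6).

-65

Using Newton's divided-difference form:
h[-2,-1] = (5 - 7) / (-1 - (-2)) = -2
h[-1,3] = (5 - 5) / (3 - (-1)) = 0
h[3,4] = (-7 - 5) / (4 - 3) = -12
h[-2,-1,3] = (0 - (-2)) / (3 - (-2)) = 2/5
h[-1,3,4] = (-12 - 0) / (4 - (-1)) = -12/5
h[-2,-1,3,4] = (-12/5 - 2/5) / (4 - (-2)) = -7/15
h(6) = 7 + (-2)·(8) + (2/5)·(8)·(7) + (-7/15)·(8)·(7)·(3) = -65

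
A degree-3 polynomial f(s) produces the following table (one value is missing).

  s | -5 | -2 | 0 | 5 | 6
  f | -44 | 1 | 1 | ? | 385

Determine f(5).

The 4 known values determine f uniquely (degree ≤ 3).
L_0(5) = (7)·(5)·(-1)/[(-3)·(-5)·(-11)] = 7/33
L_1(5) = (10)·(5)·(-1)/[(3)·(-2)·(-8)] = -25/24
L_2(5) = (10)·(7)·(-1)/[(5)·(2)·(-6)] = 7/6
L_3(5) = (10)·(7)·(5)/[(11)·(8)·(6)] = 175/264
Sum: (-44)·(7/33) + 1·(-25/24) + 1·(7/6) + 385·(175/264) = 246

246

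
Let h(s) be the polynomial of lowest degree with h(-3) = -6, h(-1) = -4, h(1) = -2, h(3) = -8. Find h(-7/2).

Using Newton's divided-difference form:
h[-3,-1] = (-4 - (-6)) / (-1 - (-3)) = 1
h[-1,1] = (-2 - (-4)) / (1 - (-1)) = 1
h[1,3] = (-8 - (-2)) / (3 - 1) = -3
h[-3,-1,1] = (1 - 1) / (1 - (-3)) = 0
h[-1,1,3] = (-3 - 1) / (3 - (-1)) = -1
h[-3,-1,1,3] = (-1 - 0) / (3 - (-3)) = -1/6
h(-7/2) = -6 + 1·(-1/2) + 0·(-1/2)·(-5/2) + (-1/6)·(-1/2)·(-5/2)·(-9/2) = -89/16

-89/16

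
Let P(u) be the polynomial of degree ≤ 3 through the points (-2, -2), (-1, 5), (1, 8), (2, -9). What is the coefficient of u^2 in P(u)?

L_0(u) = (u + 1)(u - 1)(u - 2) / [-12] = -(1/12)u^3 + (1/6)u^2 + (1/12)u - 1/6
L_1(u) = (u + 2)(u - 1)(u - 2) / [6] = (1/6)u^3 - (1/6)u^2 - (2/3)u + 2/3
L_2(u) = (u + 2)(u + 1)(u - 2) / [-6] = -(1/6)u^3 - (1/6)u^2 + (2/3)u + 2/3
L_3(u) = (u + 2)(u + 1)(u - 1) / [12] = (1/12)u^3 + (1/6)u^2 - (1/12)u - 1/6
P(u) = (-2)·L_0 + 5·L_1 + 8·L_2 + (-9)·L_3
Only the coefficient of u^2 is needed; take it from each L_i and combine:
(-2)·(1/6) + 5·(-1/6) + 8·(-1/6) + (-9)·(1/6) = -4

-4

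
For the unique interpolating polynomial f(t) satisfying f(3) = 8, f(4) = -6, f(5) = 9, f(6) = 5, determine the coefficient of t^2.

221/2

L_0(t) = (t - 4)(t - 5)(t - 6) / [-6] = -(1/6)t^3 + (5/2)t^2 - (37/3)t + 20
L_1(t) = (t - 3)(t - 5)(t - 6) / [2] = (1/2)t^3 - 7t^2 + (63/2)t - 45
L_2(t) = (t - 3)(t - 4)(t - 6) / [-2] = -(1/2)t^3 + (13/2)t^2 - 27t + 36
L_3(t) = (t - 3)(t - 4)(t - 5) / [6] = (1/6)t^3 - 2t^2 + (47/6)t - 10
f(t) = 8·L_0 + (-6)·L_1 + 9·L_2 + 5·L_3
Only the coefficient of t^2 is needed; take it from each L_i and combine:
8·(5/2) + (-6)·(-7) + 9·(13/2) + 5·(-2) = 221/2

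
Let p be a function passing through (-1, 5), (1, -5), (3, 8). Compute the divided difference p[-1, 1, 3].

23/8

p[-1,1] = (-5 - 5) / (1 - (-1)) = -5
p[1,3] = (8 - (-5)) / (3 - 1) = 13/2
p[-1,1,3] = (13/2 - (-5)) / (3 - (-1)) = 23/8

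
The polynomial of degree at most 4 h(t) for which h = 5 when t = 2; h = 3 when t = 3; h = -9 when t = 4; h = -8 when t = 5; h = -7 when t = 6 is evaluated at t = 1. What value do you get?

Evaluate each Lagrange basis at t = 1:
L_0(1) = (-2)·(-3)·(-4)·(-5)/[(-1)·(-2)·(-3)·(-4)] = 5
L_1(1) = (-1)·(-3)·(-4)·(-5)/[(1)·(-1)·(-2)·(-3)] = -10
L_2(1) = (-1)·(-2)·(-4)·(-5)/[(2)·(1)·(-1)·(-2)] = 10
L_3(1) = (-1)·(-2)·(-3)·(-5)/[(3)·(2)·(1)·(-1)] = -5
L_4(1) = (-1)·(-2)·(-3)·(-4)/[(4)·(3)·(2)·(1)] = 1
Sum: 5·(5) + 3·(-10) + (-9)·(10) + (-8)·(-5) + (-7)·(1) = -62

-62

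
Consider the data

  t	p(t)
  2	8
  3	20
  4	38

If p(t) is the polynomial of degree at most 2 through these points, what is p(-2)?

20

Evaluate each Lagrange basis at t = -2:
L_0(-2) = (-5)·(-6)/[(-1)·(-2)] = 15
L_1(-2) = (-4)·(-6)/[(1)·(-1)] = -24
L_2(-2) = (-4)·(-5)/[(2)·(1)] = 10
Sum: 8·(15) + 20·(-24) + 38·(10) = 20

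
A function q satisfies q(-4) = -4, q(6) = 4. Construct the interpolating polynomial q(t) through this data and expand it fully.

q(t) = (4/5)t - 4/5

L_0(t) = (t - 6) / [-10] = -(1/10)t + 3/5
L_1(t) = (t + 4) / [10] = (1/10)t + 2/5
q(t) = (-4)·L_0 + 4·L_1
  (-4)·L_0(t) = (2/5)t - 12/5
  4·L_1(t) = (2/5)t + 8/5
Adding term by term: (4/5)t - 4/5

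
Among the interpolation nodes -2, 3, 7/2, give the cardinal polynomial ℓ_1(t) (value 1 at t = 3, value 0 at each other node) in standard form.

ℓ_1(t) = (t + 2)(t - 7/2) / [(5)·(-1/2)]
       = (t^2 - (3/2)t - 7) / (-5/2)

ℓ_1(t) = -(2/5)t^2 + (3/5)t + 14/5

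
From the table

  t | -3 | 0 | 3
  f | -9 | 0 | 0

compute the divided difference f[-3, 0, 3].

-1/2

f[-3,0] = (0 - (-9)) / (0 - (-3)) = 3
f[0,3] = (0 - 0) / (3 - 0) = 0
f[-3,0,3] = (0 - 3) / (3 - (-3)) = -1/2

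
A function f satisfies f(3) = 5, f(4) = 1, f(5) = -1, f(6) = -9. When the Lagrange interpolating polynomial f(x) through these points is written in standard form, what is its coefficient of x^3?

The leading coefficient equals the top divided difference f[3,4,5,6].
f[3,4] = (1 - 5) / (4 - 3) = -4
f[4,5] = (-1 - 1) / (5 - 4) = -2
f[5,6] = (-9 - (-1)) / (6 - 5) = -8
f[3,4,5] = (-2 - (-4)) / (5 - 3) = 1
f[4,5,6] = (-8 - (-2)) / (6 - 4) = -3
f[3,4,5,6] = (-3 - 1) / (6 - 3) = -4/3

-4/3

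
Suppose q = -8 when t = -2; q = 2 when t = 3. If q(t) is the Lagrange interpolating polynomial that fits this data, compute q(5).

L_0(5) = (2)/[(-5)] = -2/5
L_1(5) = (7)/[(5)] = 7/5
Sum: (-8)·(-2/5) + 2·(7/5) = 6

6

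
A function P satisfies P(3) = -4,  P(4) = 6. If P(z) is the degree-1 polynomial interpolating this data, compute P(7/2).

L_0(7/2) = (-1/2)/[(-1)] = 1/2
L_1(7/2) = (1/2)/[(1)] = 1/2
Sum: (-4)·(1/2) + 6·(1/2) = 1

1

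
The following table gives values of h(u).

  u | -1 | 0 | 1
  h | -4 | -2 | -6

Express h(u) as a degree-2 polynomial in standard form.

h(u) = -3u^2 - u - 2

Build the Lagrange basis polynomials:
L_0(u) = u(u - 1) / [2] = (1/2)u^2 - (1/2)u
L_1(u) = (u + 1)(u - 1) / [-1] = -u^2 + 1
L_2(u) = (u + 1)u / [2] = (1/2)u^2 + (1/2)u
h(u) = (-4)·L_0 + (-2)·L_1 + (-6)·L_2
  (-4)·L_0(u) = -2u^2 + 2u
  (-2)·L_1(u) = 2u^2 - 2
  (-6)·L_2(u) = -3u^2 - 3u
Adding term by term: -3u^2 - u - 2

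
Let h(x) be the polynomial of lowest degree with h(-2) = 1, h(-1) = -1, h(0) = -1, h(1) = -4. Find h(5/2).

-401/16

L_0(5/2) = (7/2)·(5/2)·(3/2)/[(-1)·(-2)·(-3)] = -35/16
L_1(5/2) = (9/2)·(5/2)·(3/2)/[(1)·(-1)·(-2)] = 135/16
L_2(5/2) = (9/2)·(7/2)·(3/2)/[(2)·(1)·(-1)] = -189/16
L_3(5/2) = (9/2)·(7/2)·(5/2)/[(3)·(2)·(1)] = 105/16
Sum: 1·(-35/16) + (-1)·(135/16) + (-1)·(-189/16) + (-4)·(105/16) = -401/16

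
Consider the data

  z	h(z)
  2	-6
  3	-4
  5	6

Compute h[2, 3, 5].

h[2,3] = (-4 - (-6)) / (3 - 2) = 2
h[3,5] = (6 - (-4)) / (5 - 3) = 5
h[2,3,5] = (5 - 2) / (5 - 2) = 1

1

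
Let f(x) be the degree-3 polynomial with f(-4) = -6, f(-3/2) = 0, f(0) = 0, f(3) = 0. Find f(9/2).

Evaluate each Lagrange basis at x = 9/2:
L_0(9/2) = (6)·(9/2)·(3/2)/[(-5/2)·(-4)·(-7)] = -81/140
L_1(9/2) = (17/2)·(9/2)·(3/2)/[(5/2)·(-3/2)·(-9/2)] = 17/5
L_2(9/2) = (17/2)·(6)·(3/2)/[(4)·(3/2)·(-3)] = -17/4
L_3(9/2) = (17/2)·(6)·(9/2)/[(7)·(9/2)·(3)] = 17/7
Sum: (-6)·(-81/140) + 0 + 0 + 0 = 243/70

243/70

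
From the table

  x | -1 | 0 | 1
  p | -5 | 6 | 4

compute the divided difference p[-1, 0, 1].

-13/2

p[-1,0] = (6 - (-5)) / (0 - (-1)) = 11
p[0,1] = (4 - 6) / (1 - 0) = -2
p[-1,0,1] = (-2 - 11) / (1 - (-1)) = -13/2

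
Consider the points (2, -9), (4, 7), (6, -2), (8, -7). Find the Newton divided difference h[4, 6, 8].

h[4,6] = (-2 - 7) / (6 - 4) = -9/2
h[6,8] = (-7 - (-2)) / (8 - 6) = -5/2
h[4,6,8] = (-5/2 - (-9/2)) / (8 - 4) = 1/2

1/2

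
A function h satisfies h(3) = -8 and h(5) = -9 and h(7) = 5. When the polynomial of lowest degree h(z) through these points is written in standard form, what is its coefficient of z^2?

L_0(z) = (z - 5)(z - 7) / [8] = (1/8)z^2 - (3/2)z + 35/8
L_1(z) = (z - 3)(z - 7) / [-4] = -(1/4)z^2 + (5/2)z - 21/4
L_2(z) = (z - 3)(z - 5) / [8] = (1/8)z^2 - z + 15/8
h(z) = (-8)·L_0 + (-9)·L_1 + 5·L_2
Only the coefficient of z^2 is needed; take it from each L_i and combine:
(-8)·(1/8) + (-9)·(-1/4) + 5·(1/8) = 15/8

15/8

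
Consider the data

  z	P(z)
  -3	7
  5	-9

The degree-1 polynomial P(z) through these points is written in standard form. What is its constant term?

Build the Lagrange basis polynomials:
L_0(z) = (z - 5) / [-8] = -(1/8)z + 5/8
L_1(z) = (z + 3) / [8] = (1/8)z + 3/8
P(z) = 7·L_0 + (-9)·L_1
Only the constant term is needed; take it from each L_i and combine:
7·(5/8) + (-9)·(3/8) = 1

1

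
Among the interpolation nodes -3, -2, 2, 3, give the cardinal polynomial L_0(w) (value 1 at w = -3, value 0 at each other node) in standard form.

L_0(w) = -(1/30)w^3 + (1/10)w^2 + (2/15)w - 2/5

L_0(w) = (w + 2)(w - 2)(w - 3) / [(-1)·(-5)·(-6)]
       = (w^3 - 3w^2 - 4w + 12) / (-30)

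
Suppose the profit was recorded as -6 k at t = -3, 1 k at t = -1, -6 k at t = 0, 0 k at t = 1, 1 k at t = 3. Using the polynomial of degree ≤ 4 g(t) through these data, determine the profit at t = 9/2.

Using Newton's divided-difference form:
g[-3,-1] = (1 - (-6)) / (-1 - (-3)) = 7/2
g[-1,0] = (-6 - 1) / (0 - (-1)) = -7
g[0,1] = (0 - (-6)) / (1 - 0) = 6
g[1,3] = (1 - 0) / (3 - 1) = 1/2
g[-3,-1,0] = (-7 - 7/2) / (0 - (-3)) = -7/2
g[-1,0,1] = (6 - (-7)) / (1 - (-1)) = 13/2
g[0,1,3] = (1/2 - 6) / (3 - 0) = -11/6
g[-3,-1,0,1] = (13/2 - (-7/2)) / (1 - (-3)) = 5/2
g[-1,0,1,3] = (-11/6 - 13/2) / (3 - (-1)) = -25/12
g[-3,-1,0,1,3] = (-25/12 - 5/2) / (3 - (-3)) = -55/72
g(9/2) = -6 + (7/2)·(15/2) + (-7/2)·(15/2)·(11/2) + (5/2)·(15/2)·(11/2)·(9/2) + (-55/72)·(15/2)·(11/2)·(9/2)·(7/2) = -20013/128

-20013/128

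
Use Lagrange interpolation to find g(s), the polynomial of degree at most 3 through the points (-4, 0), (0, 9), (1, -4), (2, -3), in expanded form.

Build the Lagrange basis polynomials:
L_0(s) = s(s - 1)(s - 2) / [-120] = -(1/120)s^3 + (1/40)s^2 - (1/60)s
L_1(s) = (s + 4)(s - 1)(s - 2) / [8] = (1/8)s^3 + (1/8)s^2 - (5/4)s + 1
L_2(s) = (s + 4)s(s - 2) / [-5] = -(1/5)s^3 - (2/5)s^2 + (8/5)s
L_3(s) = (s + 4)s(s - 1) / [12] = (1/12)s^3 + (1/4)s^2 - (1/3)s
g(s) = 0·L_0 + 9·L_1 + (-4)·L_2 + (-3)·L_3
  0·L_0(s) = 0
  9·L_1(s) = (9/8)s^3 + (9/8)s^2 - (45/4)s + 9
  (-4)·L_2(s) = (4/5)s^3 + (8/5)s^2 - (32/5)s
  (-3)·L_3(s) = -(1/4)s^3 - (3/4)s^2 + s
Adding term by term: (67/40)s^3 + (79/40)s^2 - (333/20)s + 9

g(s) = (67/40)s^3 + (79/40)s^2 - (333/20)s + 9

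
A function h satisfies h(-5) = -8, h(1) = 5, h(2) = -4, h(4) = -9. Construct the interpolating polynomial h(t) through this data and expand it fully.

h(t) = (79/189)t^3 - (41/54)t^2 - (521/54)t + 2833/189

Newton's divided differences:
h[-5,1] = (5 - (-8)) / (1 - (-5)) = 13/6
h[1,2] = (-4 - 5) / (2 - 1) = -9
h[2,4] = (-9 - (-4)) / (4 - 2) = -5/2
h[-5,1,2] = (-9 - 13/6) / (2 - (-5)) = -67/42
h[1,2,4] = (-5/2 - (-9)) / (4 - 1) = 13/6
h[-5,1,2,4] = (13/6 - (-67/42)) / (4 - (-5)) = 79/189
h(t) = -8 + (13/6)·(t + 5) + (-67/42)·(t + 5)(t - 1) + (79/189)·(t + 5)(t - 1)(t - 2)
Expanding: h(t) = (79/189)t^3 - (41/54)t^2 - (521/54)t + 2833/189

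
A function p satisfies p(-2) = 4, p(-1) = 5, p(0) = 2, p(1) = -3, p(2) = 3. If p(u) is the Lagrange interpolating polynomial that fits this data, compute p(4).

155

Evaluate each Lagrange basis at u = 4:
L_0(4) = (5)·(4)·(3)·(2)/[(-1)·(-2)·(-3)·(-4)] = 5
L_1(4) = (6)·(4)·(3)·(2)/[(1)·(-1)·(-2)·(-3)] = -24
L_2(4) = (6)·(5)·(3)·(2)/[(2)·(1)·(-1)·(-2)] = 45
L_3(4) = (6)·(5)·(4)·(2)/[(3)·(2)·(1)·(-1)] = -40
L_4(4) = (6)·(5)·(4)·(3)/[(4)·(3)·(2)·(1)] = 15
Sum: 4·(5) + 5·(-24) + 2·(45) + (-3)·(-40) + 3·(15) = 155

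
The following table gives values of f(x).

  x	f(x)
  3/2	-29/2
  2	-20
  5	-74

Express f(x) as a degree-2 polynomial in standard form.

f(x) = -2x^2 - 4x - 4

L_0(x) = (x - 2)(x - 5) / [7/4] = (4/7)x^2 - 4x + 40/7
L_1(x) = (x - 3/2)(x - 5) / [-3/2] = -(2/3)x^2 + (13/3)x - 5
L_2(x) = (x - 3/2)(x - 2) / [21/2] = (2/21)x^2 - (1/3)x + 2/7
f(x) = (-29/2)·L_0 + (-20)·L_1 + (-74)·L_2
  (-29/2)·L_0(x) = -(58/7)x^2 + 58x - 580/7
  (-20)·L_1(x) = (40/3)x^2 - (260/3)x + 100
  (-74)·L_2(x) = -(148/21)x^2 + (74/3)x - 148/7
Adding term by term: -2x^2 - 4x - 4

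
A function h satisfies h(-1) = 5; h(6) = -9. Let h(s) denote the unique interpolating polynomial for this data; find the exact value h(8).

Evaluate each Lagrange basis at s = 8:
L_0(8) = (2)/[(-7)] = -2/7
L_1(8) = (9)/[(7)] = 9/7
Sum: 5·(-2/7) + (-9)·(9/7) = -13

-13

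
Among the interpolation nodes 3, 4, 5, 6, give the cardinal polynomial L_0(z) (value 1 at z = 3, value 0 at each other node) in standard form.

L_0(z) = (z - 4)(z - 5)(z - 6) / [(-1)·(-2)·(-3)]
       = (z^3 - 15z^2 + 74z - 120) / (-6)

L_0(z) = -(1/6)z^3 + (5/2)z^2 - (37/3)z + 20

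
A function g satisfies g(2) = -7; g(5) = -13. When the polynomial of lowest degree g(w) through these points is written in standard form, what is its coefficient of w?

-2

The leading coefficient equals the top divided difference g[2,5].
g[2,5] = (-13 - (-7)) / (5 - 2) = -2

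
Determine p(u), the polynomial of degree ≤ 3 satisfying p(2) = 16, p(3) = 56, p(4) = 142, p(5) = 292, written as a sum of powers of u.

Newton's divided differences:
p[2,3] = (56 - 16) / (3 - 2) = 40
p[3,4] = (142 - 56) / (4 - 3) = 86
p[4,5] = (292 - 142) / (5 - 4) = 150
p[2,3,4] = (86 - 40) / (4 - 2) = 23
p[3,4,5] = (150 - 86) / (5 - 3) = 32
p[2,3,4,5] = (32 - 23) / (5 - 2) = 3
p(u) = 16 + 40·(u - 2) + 23·(u - 2)(u - 3) + 3·(u - 2)(u - 3)(u - 4)
Expanding: p(u) = 3u^3 - 4u^2 + 3u + 2

p(u) = 3u^3 - 4u^2 + 3u + 2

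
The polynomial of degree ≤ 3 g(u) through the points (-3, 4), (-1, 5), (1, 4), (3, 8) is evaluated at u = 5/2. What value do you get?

Using Newton's divided-difference form:
g[-3,-1] = (5 - 4) / (-1 - (-3)) = 1/2
g[-1,1] = (4 - 5) / (1 - (-1)) = -1/2
g[1,3] = (8 - 4) / (3 - 1) = 2
g[-3,-1,1] = (-1/2 - 1/2) / (1 - (-3)) = -1/4
g[-1,1,3] = (2 - (-1/2)) / (3 - (-1)) = 5/8
g[-3,-1,1,3] = (5/8 - (-1/4)) / (3 - (-3)) = 7/48
g(5/2) = 4 + (1/2)·(11/2) + (-1/4)·(11/2)·(7/2) + (7/48)·(11/2)·(7/2)·(3/2) = 787/128

787/128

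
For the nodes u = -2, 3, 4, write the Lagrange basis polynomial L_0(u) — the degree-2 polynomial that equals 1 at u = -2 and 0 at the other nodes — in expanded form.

L_0(u) = (1/30)u^2 - (7/30)u + 2/5

L_0(u) = (u - 3)(u - 4) / [(-5)·(-6)]
       = (u^2 - 7u + 12) / (30)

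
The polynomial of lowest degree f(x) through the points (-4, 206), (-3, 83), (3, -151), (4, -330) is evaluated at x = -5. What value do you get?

417

Evaluate each Lagrange basis at x = -5:
L_0(-5) = (-2)·(-8)·(-9)/[(-1)·(-7)·(-8)] = 18/7
L_1(-5) = (-1)·(-8)·(-9)/[(1)·(-6)·(-7)] = -12/7
L_2(-5) = (-1)·(-2)·(-9)/[(7)·(6)·(-1)] = 3/7
L_3(-5) = (-1)·(-2)·(-8)/[(8)·(7)·(1)] = -2/7
Sum: 206·(18/7) + 83·(-12/7) + (-151)·(3/7) + (-330)·(-2/7) = 417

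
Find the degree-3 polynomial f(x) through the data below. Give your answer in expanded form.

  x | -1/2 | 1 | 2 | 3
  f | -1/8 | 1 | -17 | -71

L_0(x) = (x - 1)(x - 2)(x - 3) / [-105/8] = -(8/105)x^3 + (16/35)x^2 - (88/105)x + 16/35
L_1(x) = (x + 1/2)(x - 2)(x - 3) / [3] = (1/3)x^3 - (3/2)x^2 + (7/6)x + 1
L_2(x) = (x + 1/2)(x - 1)(x - 3) / [-5/2] = -(2/5)x^3 + (7/5)x^2 - (2/5)x - 3/5
L_3(x) = (x + 1/2)(x - 1)(x - 2) / [7] = (1/7)x^3 - (5/14)x^2 + (1/14)x + 1/7
f(x) = (-1/8)·L_0 + 1·L_1 + (-17)·L_2 + (-71)·L_3
  (-1/8)·L_0(x) = (1/105)x^3 - (2/35)x^2 + (11/105)x - 2/35
  1·L_1(x) = (1/3)x^3 - (3/2)x^2 + (7/6)x + 1
  (-17)·L_2(x) = (34/5)x^3 - (119/5)x^2 + (34/5)x + 51/5
  (-71)·L_3(x) = -(71/7)x^3 + (355/14)x^2 - (71/14)x - 71/7
Adding term by term: -3x^3 + 3x + 1

f(x) = -3x^3 + 3x + 1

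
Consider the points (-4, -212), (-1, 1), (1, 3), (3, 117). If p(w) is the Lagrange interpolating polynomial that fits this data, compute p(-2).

-18

Evaluate each Lagrange basis at w = -2:
L_0(-2) = (-1)·(-3)·(-5)/[(-3)·(-5)·(-7)] = 1/7
L_1(-2) = (2)·(-3)·(-5)/[(3)·(-2)·(-4)] = 5/4
L_2(-2) = (2)·(-1)·(-5)/[(5)·(2)·(-2)] = -1/2
L_3(-2) = (2)·(-1)·(-3)/[(7)·(4)·(2)] = 3/28
Sum: (-212)·(1/7) + 1·(5/4) + 3·(-1/2) + 117·(3/28) = -18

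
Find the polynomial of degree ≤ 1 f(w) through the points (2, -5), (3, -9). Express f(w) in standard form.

Build the Lagrange basis polynomials:
L_0(w) = (w - 3) / [-1] = -w + 3
L_1(w) = (w - 2) / [1] = w - 2
f(w) = (-5)·L_0 + (-9)·L_1
  (-5)·L_0(w) = 5w - 15
  (-9)·L_1(w) = -9w + 18
Adding term by term: -4w + 3

f(w) = -4w + 3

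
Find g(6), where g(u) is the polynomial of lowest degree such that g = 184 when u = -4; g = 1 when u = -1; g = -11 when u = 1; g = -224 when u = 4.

Using Newton's divided-difference form:
g[-4,-1] = (1 - 184) / (-1 - (-4)) = -61
g[-1,1] = (-11 - 1) / (1 - (-1)) = -6
g[1,4] = (-224 - (-11)) / (4 - 1) = -71
g[-4,-1,1] = (-6 - (-61)) / (1 - (-4)) = 11
g[-1,1,4] = (-71 - (-6)) / (4 - (-1)) = -13
g[-4,-1,1,4] = (-13 - 11) / (4 - (-4)) = -3
g(6) = 184 + (-61)·(10) + 11·(10)·(7) + (-3)·(10)·(7)·(5) = -706

-706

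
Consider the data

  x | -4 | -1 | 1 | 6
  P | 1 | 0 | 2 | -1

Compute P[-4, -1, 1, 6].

P[-4,-1] = (0 - 1) / (-1 - (-4)) = -1/3
P[-1,1] = (2 - 0) / (1 - (-1)) = 1
P[1,6] = (-1 - 2) / (6 - 1) = -3/5
P[-4,-1,1] = (1 - (-1/3)) / (1 - (-4)) = 4/15
P[-1,1,6] = (-3/5 - 1) / (6 - (-1)) = -8/35
P[-4,-1,1,6] = (-8/35 - 4/15) / (6 - (-4)) = -26/525

-26/525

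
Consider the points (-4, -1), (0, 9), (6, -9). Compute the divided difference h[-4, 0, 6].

h[-4,0] = (9 - (-1)) / (0 - (-4)) = 5/2
h[0,6] = (-9 - 9) / (6 - 0) = -3
h[-4,0,6] = (-3 - 5/2) / (6 - (-4)) = -11/20

-11/20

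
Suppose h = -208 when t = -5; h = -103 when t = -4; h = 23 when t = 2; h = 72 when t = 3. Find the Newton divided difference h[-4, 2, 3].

h[-4,2] = (23 - (-103)) / (2 - (-4)) = 21
h[2,3] = (72 - 23) / (3 - 2) = 49
h[-4,2,3] = (49 - 21) / (3 - (-4)) = 4

4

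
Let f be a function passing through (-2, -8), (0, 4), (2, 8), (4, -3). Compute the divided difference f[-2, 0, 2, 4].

-7/48

f[-2,0] = (4 - (-8)) / (0 - (-2)) = 6
f[0,2] = (8 - 4) / (2 - 0) = 2
f[2,4] = (-3 - 8) / (4 - 2) = -11/2
f[-2,0,2] = (2 - 6) / (2 - (-2)) = -1
f[0,2,4] = (-11/2 - 2) / (4 - 0) = -15/8
f[-2,0,2,4] = (-15/8 - (-1)) / (4 - (-2)) = -7/48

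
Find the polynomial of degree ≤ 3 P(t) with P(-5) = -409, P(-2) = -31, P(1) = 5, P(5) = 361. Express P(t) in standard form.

Newton's divided differences:
P[-5,-2] = (-31 - (-409)) / (-2 - (-5)) = 126
P[-2,1] = (5 - (-31)) / (1 - (-2)) = 12
P[1,5] = (361 - 5) / (5 - 1) = 89
P[-5,-2,1] = (12 - 126) / (1 - (-5)) = -19
P[-2,1,5] = (89 - 12) / (5 - (-2)) = 11
P[-5,-2,1,5] = (11 - (-19)) / (5 - (-5)) = 3
P(t) = -409 + 126·(t + 5) + (-19)·(t + 5)(t + 2) + 3·(t + 5)(t + 2)(t - 1)
Expanding: P(t) = 3t^3 - t^2 + 2t + 1

P(t) = 3t^3 - t^2 + 2t + 1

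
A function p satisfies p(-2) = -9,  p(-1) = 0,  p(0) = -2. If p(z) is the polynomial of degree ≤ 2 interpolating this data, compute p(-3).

L_0(-3) = (-2)·(-3)/[(-1)·(-2)] = 3
L_1(-3) = (-1)·(-3)/[(1)·(-1)] = -3
L_2(-3) = (-1)·(-2)/[(2)·(1)] = 1
Sum: (-9)·(3) + 0 + (-2)·(1) = -29

-29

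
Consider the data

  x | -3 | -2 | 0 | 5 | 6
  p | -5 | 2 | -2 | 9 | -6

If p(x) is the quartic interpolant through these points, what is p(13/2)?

-62869/2880

Evaluate each Lagrange basis at x = 13/2:
L_0(13/2) = (17/2)·(13/2)·(3/2)·(1/2)/[(-1)·(-3)·(-8)·(-9)] = 221/1152
L_1(13/2) = (19/2)·(13/2)·(3/2)·(1/2)/[(1)·(-2)·(-7)·(-8)] = -741/1792
L_2(13/2) = (19/2)·(17/2)·(3/2)·(1/2)/[(3)·(2)·(-5)·(-6)] = 323/960
L_3(13/2) = (19/2)·(17/2)·(13/2)·(1/2)/[(8)·(7)·(5)·(-1)] = -4199/4480
L_4(13/2) = (19/2)·(17/2)·(13/2)·(3/2)/[(9)·(8)·(6)·(1)] = 4199/2304
Sum: (-5)·(221/1152) + 2·(-741/1792) + (-2)·(323/960) + 9·(-4199/4480) + (-6)·(4199/2304) = -62869/2880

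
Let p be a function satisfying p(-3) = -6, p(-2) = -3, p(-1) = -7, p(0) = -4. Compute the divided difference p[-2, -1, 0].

7/2

p[-2,-1] = (-7 - (-3)) / (-1 - (-2)) = -4
p[-1,0] = (-4 - (-7)) / (0 - (-1)) = 3
p[-2,-1,0] = (3 - (-4)) / (0 - (-2)) = 7/2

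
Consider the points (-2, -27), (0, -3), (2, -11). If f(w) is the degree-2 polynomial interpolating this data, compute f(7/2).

-38

L_0(7/2) = (7/2)·(3/2)/[(-2)·(-4)] = 21/32
L_1(7/2) = (11/2)·(3/2)/[(2)·(-2)] = -33/16
L_2(7/2) = (11/2)·(7/2)/[(4)·(2)] = 77/32
Sum: (-27)·(21/32) + (-3)·(-33/16) + (-11)·(77/32) = -38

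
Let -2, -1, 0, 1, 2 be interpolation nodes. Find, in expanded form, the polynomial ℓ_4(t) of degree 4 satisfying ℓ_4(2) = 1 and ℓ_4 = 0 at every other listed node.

ℓ_4(t) = (1/24)t^4 + (1/12)t^3 - (1/24)t^2 - (1/12)t

ℓ_4(t) = (t + 2)(t + 1)t(t - 1) / [(4)·(3)·(2)·(1)]
       = (t^4 + 2t^3 - t^2 - 2t) / (24)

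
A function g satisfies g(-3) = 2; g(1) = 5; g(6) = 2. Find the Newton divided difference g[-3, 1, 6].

g[-3,1] = (5 - 2) / (1 - (-3)) = 3/4
g[1,6] = (2 - 5) / (6 - 1) = -3/5
g[-3,1,6] = (-3/5 - 3/4) / (6 - (-3)) = -3/20

-3/20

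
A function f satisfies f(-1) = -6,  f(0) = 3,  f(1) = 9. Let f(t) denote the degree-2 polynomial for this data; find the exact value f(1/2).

Using Newton's divided-difference form:
f[-1,0] = (3 - (-6)) / (0 - (-1)) = 9
f[0,1] = (9 - 3) / (1 - 0) = 6
f[-1,0,1] = (6 - 9) / (1 - (-1)) = -3/2
f(1/2) = -6 + 9·(3/2) + (-3/2)·(3/2)·(1/2) = 51/8

51/8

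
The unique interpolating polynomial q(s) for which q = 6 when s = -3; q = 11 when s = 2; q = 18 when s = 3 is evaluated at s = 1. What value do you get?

6

Evaluate each Lagrange basis at s = 1:
L_0(1) = (-1)·(-2)/[(-5)·(-6)] = 1/15
L_1(1) = (4)·(-2)/[(5)·(-1)] = 8/5
L_2(1) = (4)·(-1)/[(6)·(1)] = -2/3
Sum: 6·(1/15) + 11·(8/5) + 18·(-2/3) = 6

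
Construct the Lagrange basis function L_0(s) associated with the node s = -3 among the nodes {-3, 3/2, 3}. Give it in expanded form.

L_0(s) = (s - 3/2)(s - 3) / [(-9/2)·(-6)]
       = (s^2 - (9/2)s + 9/2) / (27)

L_0(s) = (1/27)s^2 - (1/6)s + 1/6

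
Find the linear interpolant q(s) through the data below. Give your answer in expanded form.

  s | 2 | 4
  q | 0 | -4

Build the Lagrange basis polynomials:
L_0(s) = (s - 4) / [-2] = -(1/2)s + 2
L_1(s) = (s - 2) / [2] = (1/2)s - 1
q(s) = 0·L_0 + (-4)·L_1
  0·L_0(s) = 0
  (-4)·L_1(s) = -2s + 4
Adding term by term: -2s + 4

q(s) = -2s + 4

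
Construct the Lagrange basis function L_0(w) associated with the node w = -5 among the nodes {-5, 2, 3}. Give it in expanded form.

L_0(w) = (1/56)w^2 - (5/56)w + 3/28

L_0(w) = (w - 2)(w - 3) / [(-7)·(-8)]
       = (w^2 - 5w + 6) / (56)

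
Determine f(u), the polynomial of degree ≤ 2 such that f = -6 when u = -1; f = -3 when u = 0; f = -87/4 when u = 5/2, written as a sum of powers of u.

Newton's divided differences:
f[-1,0] = (-3 - (-6)) / (0 - (-1)) = 3
f[0,5/2] = (-87/4 - (-3)) / (5/2 - 0) = -15/2
f[-1,0,5/2] = (-15/2 - 3) / (5/2 - (-1)) = -3
f(u) = -6 + 3·(u + 1) + (-3)·(u + 1)u
Expanding: f(u) = -3u^2 - 3

f(u) = -3u^2 - 3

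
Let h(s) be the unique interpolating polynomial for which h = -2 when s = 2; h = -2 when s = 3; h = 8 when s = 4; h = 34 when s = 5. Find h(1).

L_0(1) = (-2)·(-3)·(-4)/[(-1)·(-2)·(-3)] = 4
L_1(1) = (-1)·(-3)·(-4)/[(1)·(-1)·(-2)] = -6
L_2(1) = (-1)·(-2)·(-4)/[(2)·(1)·(-1)] = 4
L_3(1) = (-1)·(-2)·(-3)/[(3)·(2)·(1)] = -1
Sum: (-2)·(4) + (-2)·(-6) + 8·(4) + 34·(-1) = 2

2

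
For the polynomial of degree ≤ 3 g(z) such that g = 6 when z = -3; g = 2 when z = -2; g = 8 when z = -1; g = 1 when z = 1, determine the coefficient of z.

L_0(z) = (z + 2)(z + 1)(z - 1) / [-8] = -(1/8)z^3 - (1/4)z^2 + (1/8)z + 1/4
L_1(z) = (z + 3)(z + 1)(z - 1) / [3] = (1/3)z^3 + z^2 - (1/3)z - 1
L_2(z) = (z + 3)(z + 2)(z - 1) / [-4] = -(1/4)z^3 - z^2 - (1/4)z + 3/2
L_3(z) = (z + 3)(z + 2)(z + 1) / [24] = (1/24)z^3 + (1/4)z^2 + (11/24)z + 1/4
g(z) = 6·L_0 + 2·L_1 + 8·L_2 + 1·L_3
Only the coefficient of z is needed; take it from each L_i and combine:
6·(1/8) + 2·(-1/3) + 8·(-1/4) + 1·(11/24) = -35/24

-35/24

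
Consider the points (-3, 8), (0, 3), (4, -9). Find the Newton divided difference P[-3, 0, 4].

P[-3,0] = (3 - 8) / (0 - (-3)) = -5/3
P[0,4] = (-9 - 3) / (4 - 0) = -3
P[-3,0,4] = (-3 - (-5/3)) / (4 - (-3)) = -4/21

-4/21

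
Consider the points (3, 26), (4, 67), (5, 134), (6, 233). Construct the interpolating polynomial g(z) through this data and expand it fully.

Build the Lagrange basis polynomials:
L_0(z) = (z - 4)(z - 5)(z - 6) / [-6] = -(1/6)z^3 + (5/2)z^2 - (37/3)z + 20
L_1(z) = (z - 3)(z - 5)(z - 6) / [2] = (1/2)z^3 - 7z^2 + (63/2)z - 45
L_2(z) = (z - 3)(z - 4)(z - 6) / [-2] = -(1/2)z^3 + (13/2)z^2 - 27z + 36
L_3(z) = (z - 3)(z - 4)(z - 5) / [6] = (1/6)z^3 - 2z^2 + (47/6)z - 10
g(z) = 26·L_0 + 67·L_1 + 134·L_2 + 233·L_3
  26·L_0(z) = -(13/3)z^3 + 65z^2 - (962/3)z + 520
  67·L_1(z) = (67/2)z^3 - 469z^2 + (4221/2)z - 3015
  134·L_2(z) = -67z^3 + 871z^2 - 3618z + 4824
  233·L_3(z) = (233/6)z^3 - 466z^2 + (10951/6)z - 2330
Adding term by term: z^3 + z^2 - 3z - 1

g(z) = z^3 + z^2 - 3z - 1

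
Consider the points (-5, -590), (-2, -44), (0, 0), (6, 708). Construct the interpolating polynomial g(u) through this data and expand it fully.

Newton's divided differences:
g[-5,-2] = (-44 - (-590)) / (-2 - (-5)) = 182
g[-2,0] = (0 - (-44)) / (0 - (-2)) = 22
g[0,6] = (708 - 0) / (6 - 0) = 118
g[-5,-2,0] = (22 - 182) / (0 - (-5)) = -32
g[-2,0,6] = (118 - 22) / (6 - (-2)) = 12
g[-5,-2,0,6] = (12 - (-32)) / (6 - (-5)) = 4
g(u) = -590 + 182·(u + 5) + (-32)·(u + 5)(u + 2) + 4·(u + 5)(u + 2)u
Expanding: g(u) = 4u^3 - 4u^2 - 2u

g(u) = 4u^3 - 4u^2 - 2u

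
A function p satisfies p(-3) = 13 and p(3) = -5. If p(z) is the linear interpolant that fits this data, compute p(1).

1

Evaluate each Lagrange basis at z = 1:
L_0(1) = (-2)/[(-6)] = 1/3
L_1(1) = (4)/[(6)] = 2/3
Sum: 13·(1/3) + (-5)·(2/3) = 1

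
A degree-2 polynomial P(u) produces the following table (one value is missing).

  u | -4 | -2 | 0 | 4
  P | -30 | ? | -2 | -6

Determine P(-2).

-12

The 3 known values determine P uniquely (degree ≤ 2).
Evaluate each Lagrange basis at u = -2:
L_0(-2) = (-2)·(-6)/[(-4)·(-8)] = 3/8
L_1(-2) = (2)·(-6)/[(4)·(-4)] = 3/4
L_2(-2) = (2)·(-2)/[(8)·(4)] = -1/8
Sum: (-30)·(3/8) + (-2)·(3/4) + (-6)·(-1/8) = -12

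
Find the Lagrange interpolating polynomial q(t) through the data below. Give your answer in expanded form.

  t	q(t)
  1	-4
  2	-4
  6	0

Build the Lagrange basis polynomials:
L_0(t) = (t - 2)(t - 6) / [5] = (1/5)t^2 - (8/5)t + 12/5
L_1(t) = (t - 1)(t - 6) / [-4] = -(1/4)t^2 + (7/4)t - 3/2
L_2(t) = (t - 1)(t - 2) / [20] = (1/20)t^2 - (3/20)t + 1/10
q(t) = (-4)·L_0 + (-4)·L_1 + 0·L_2
  (-4)·L_0(t) = -(4/5)t^2 + (32/5)t - 48/5
  (-4)·L_1(t) = t^2 - 7t + 6
  0·L_2(t) = 0
Adding term by term: (1/5)t^2 - (3/5)t - 18/5

q(t) = (1/5)t^2 - (3/5)t - 18/5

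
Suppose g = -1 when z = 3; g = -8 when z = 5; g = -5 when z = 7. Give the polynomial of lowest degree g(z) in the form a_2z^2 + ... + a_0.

g(z) = (5/4)z^2 - (27/2)z + 113/4

Build the Lagrange basis polynomials:
L_0(z) = (z - 5)(z - 7) / [8] = (1/8)z^2 - (3/2)z + 35/8
L_1(z) = (z - 3)(z - 7) / [-4] = -(1/4)z^2 + (5/2)z - 21/4
L_2(z) = (z - 3)(z - 5) / [8] = (1/8)z^2 - z + 15/8
g(z) = (-1)·L_0 + (-8)·L_1 + (-5)·L_2
  (-1)·L_0(z) = -(1/8)z^2 + (3/2)z - 35/8
  (-8)·L_1(z) = 2z^2 - 20z + 42
  (-5)·L_2(z) = -(5/8)z^2 + 5z - 75/8
Adding term by term: (5/4)z^2 - (27/2)z + 113/4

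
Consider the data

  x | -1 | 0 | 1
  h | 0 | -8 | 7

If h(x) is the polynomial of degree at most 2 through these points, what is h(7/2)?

L_0(7/2) = (7/2)·(5/2)/[(-1)·(-2)] = 35/8
L_1(7/2) = (9/2)·(5/2)/[(1)·(-1)] = -45/4
L_2(7/2) = (9/2)·(7/2)/[(2)·(1)] = 63/8
Sum: 0 + (-8)·(-45/4) + 7·(63/8) = 1161/8

1161/8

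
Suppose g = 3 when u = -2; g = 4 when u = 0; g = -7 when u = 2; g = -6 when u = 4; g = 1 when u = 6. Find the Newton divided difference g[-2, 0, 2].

g[-2,0] = (4 - 3) / (0 - (-2)) = 1/2
g[0,2] = (-7 - 4) / (2 - 0) = -11/2
g[-2,0,2] = (-11/2 - 1/2) / (2 - (-2)) = -3/2

-3/2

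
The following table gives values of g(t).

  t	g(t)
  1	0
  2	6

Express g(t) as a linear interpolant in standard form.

Build the Lagrange basis polynomials:
L_0(t) = (t - 2) / [-1] = -t + 2
L_1(t) = (t - 1) / [1] = t - 1
g(t) = 0·L_0 + 6·L_1
  0·L_0(t) = 0
  6·L_1(t) = 6t - 6
Adding term by term: 6t - 6

g(t) = 6t - 6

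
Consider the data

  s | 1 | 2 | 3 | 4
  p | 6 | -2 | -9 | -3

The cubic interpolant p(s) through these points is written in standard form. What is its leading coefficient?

Build the Lagrange basis polynomials:
L_0(s) = (s - 2)(s - 3)(s - 4) / [-6] = -(1/6)s^3 + (3/2)s^2 - (13/3)s + 4
L_1(s) = (s - 1)(s - 3)(s - 4) / [2] = (1/2)s^3 - 4s^2 + (19/2)s - 6
L_2(s) = (s - 1)(s - 2)(s - 4) / [-2] = -(1/2)s^3 + (7/2)s^2 - 7s + 4
L_3(s) = (s - 1)(s - 2)(s - 3) / [6] = (1/6)s^3 - s^2 + (11/6)s - 1
p(s) = 6·L_0 + (-2)·L_1 + (-9)·L_2 + (-3)·L_3
Only the coefficient of s^3 is needed; take it from each L_i and combine:
6·(-1/6) + (-2)·(1/2) + (-9)·(-1/2) + (-3)·(1/6) = 2

2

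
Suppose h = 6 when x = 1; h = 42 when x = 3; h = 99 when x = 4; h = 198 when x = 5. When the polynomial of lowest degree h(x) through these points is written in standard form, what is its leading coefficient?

The leading coefficient equals the top divided difference h[1,3,4,5].
h[1,3] = (42 - 6) / (3 - 1) = 18
h[3,4] = (99 - 42) / (4 - 3) = 57
h[4,5] = (198 - 99) / (5 - 4) = 99
h[1,3,4] = (57 - 18) / (4 - 1) = 13
h[3,4,5] = (99 - 57) / (5 - 3) = 21
h[1,3,4,5] = (21 - 13) / (5 - 1) = 2

2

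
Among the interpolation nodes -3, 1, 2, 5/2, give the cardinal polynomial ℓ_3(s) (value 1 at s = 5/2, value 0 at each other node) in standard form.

ℓ_3(s) = (8/33)s^3 - (56/33)s + 16/11

ℓ_3(s) = (s + 3)(s - 1)(s - 2) / [(11/2)·(3/2)·(1/2)]
       = (s^3 - 7s + 6) / (33/8)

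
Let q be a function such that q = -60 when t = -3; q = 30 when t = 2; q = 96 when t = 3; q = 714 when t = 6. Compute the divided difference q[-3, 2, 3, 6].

3

q[-3,2] = (30 - (-60)) / (2 - (-3)) = 18
q[2,3] = (96 - 30) / (3 - 2) = 66
q[3,6] = (714 - 96) / (6 - 3) = 206
q[-3,2,3] = (66 - 18) / (3 - (-3)) = 8
q[2,3,6] = (206 - 66) / (6 - 2) = 35
q[-3,2,3,6] = (35 - 8) / (6 - (-3)) = 3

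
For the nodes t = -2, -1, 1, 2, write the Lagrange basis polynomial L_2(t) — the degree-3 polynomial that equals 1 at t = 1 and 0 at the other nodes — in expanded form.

L_2(t) = -(1/6)t^3 - (1/6)t^2 + (2/3)t + 2/3

L_2(t) = (t + 2)(t + 1)(t - 2) / [(3)·(2)·(-1)]
       = (t^3 + t^2 - 4t - 4) / (-6)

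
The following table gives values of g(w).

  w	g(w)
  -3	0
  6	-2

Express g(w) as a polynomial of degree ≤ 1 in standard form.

g(w) = -(2/9)w - 2/3

L_0(w) = (w - 6) / [-9] = -(1/9)w + 2/3
L_1(w) = (w + 3) / [9] = (1/9)w + 1/3
g(w) = 0·L_0 + (-2)·L_1
  0·L_0(w) = 0
  (-2)·L_1(w) = -(2/9)w - 2/3
Adding term by term: -(2/9)w - 2/3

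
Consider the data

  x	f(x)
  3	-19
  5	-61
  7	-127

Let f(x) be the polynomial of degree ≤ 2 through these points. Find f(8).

Evaluate each Lagrange basis at x = 8:
L_0(8) = (3)·(1)/[(-2)·(-4)] = 3/8
L_1(8) = (5)·(1)/[(2)·(-2)] = -5/4
L_2(8) = (5)·(3)/[(4)·(2)] = 15/8
Sum: (-19)·(3/8) + (-61)·(-5/4) + (-127)·(15/8) = -169

-169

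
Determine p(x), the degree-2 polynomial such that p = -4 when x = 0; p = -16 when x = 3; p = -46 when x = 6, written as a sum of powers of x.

p(x) = -x^2 - x - 4

Newton's divided differences:
p[0,3] = (-16 - (-4)) / (3 - 0) = -4
p[3,6] = (-46 - (-16)) / (6 - 3) = -10
p[0,3,6] = (-10 - (-4)) / (6 - 0) = -1
p(x) = -4 + (-4)·x + (-1)·x(x - 3)
Expanding: p(x) = -x^2 - x - 4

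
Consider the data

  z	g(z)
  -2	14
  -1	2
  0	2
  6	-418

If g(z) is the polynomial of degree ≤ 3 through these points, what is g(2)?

Using Newton's divided-difference form:
g[-2,-1] = (2 - 14) / (-1 - (-2)) = -12
g[-1,0] = (2 - 2) / (0 - (-1)) = 0
g[0,6] = (-418 - 2) / (6 - 0) = -70
g[-2,-1,0] = (0 - (-12)) / (0 - (-2)) = 6
g[-1,0,6] = (-70 - 0) / (6 - (-1)) = -10
g[-2,-1,0,6] = (-10 - 6) / (6 - (-2)) = -2
g(2) = 14 + (-12)·(4) + 6·(4)·(3) + (-2)·(4)·(3)·(2) = -10

-10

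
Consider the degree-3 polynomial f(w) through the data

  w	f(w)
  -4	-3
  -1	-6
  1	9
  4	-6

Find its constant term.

Build the Lagrange basis polynomials:
L_0(w) = (w + 1)(w - 1)(w - 4) / [-120] = -(1/120)w^3 + (1/30)w^2 + (1/120)w - 1/30
L_1(w) = (w + 4)(w - 1)(w - 4) / [30] = (1/30)w^3 - (1/30)w^2 - (8/15)w + 8/15
L_2(w) = (w + 4)(w + 1)(w - 4) / [-30] = -(1/30)w^3 - (1/30)w^2 + (8/15)w + 8/15
L_3(w) = (w + 4)(w + 1)(w - 1) / [120] = (1/120)w^3 + (1/30)w^2 - (1/120)w - 1/30
f(w) = (-3)·L_0 + (-6)·L_1 + 9·L_2 + (-6)·L_3
Only the constant term is needed; take it from each L_i and combine:
(-3)·(-1/30) + (-6)·(8/15) + 9·(8/15) + (-6)·(-1/30) = 19/10

19/10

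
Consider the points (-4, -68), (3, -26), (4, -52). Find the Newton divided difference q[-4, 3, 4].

-4

q[-4,3] = (-26 - (-68)) / (3 - (-4)) = 6
q[3,4] = (-52 - (-26)) / (4 - 3) = -26
q[-4,3,4] = (-26 - 6) / (4 - (-4)) = -4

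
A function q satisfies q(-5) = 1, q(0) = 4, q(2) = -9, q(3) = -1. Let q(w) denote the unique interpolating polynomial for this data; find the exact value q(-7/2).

4533/160

L_0(-7/2) = (-7/2)·(-11/2)·(-13/2)/[(-5)·(-7)·(-8)] = 143/320
L_1(-7/2) = (3/2)·(-11/2)·(-13/2)/[(5)·(-2)·(-3)] = 143/80
L_2(-7/2) = (3/2)·(-7/2)·(-13/2)/[(7)·(2)·(-1)] = -39/16
L_3(-7/2) = (3/2)·(-7/2)·(-11/2)/[(8)·(3)·(1)] = 77/64
Sum: 1·(143/320) + 4·(143/80) + (-9)·(-39/16) + (-1)·(77/64) = 4533/160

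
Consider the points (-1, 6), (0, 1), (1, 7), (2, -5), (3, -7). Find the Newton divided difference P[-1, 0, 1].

11/2

P[-1,0] = (1 - 6) / (0 - (-1)) = -5
P[0,1] = (7 - 1) / (1 - 0) = 6
P[-1,0,1] = (6 - (-5)) / (1 - (-1)) = 11/2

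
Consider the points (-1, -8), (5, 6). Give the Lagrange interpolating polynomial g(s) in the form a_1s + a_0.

Build the Lagrange basis polynomials:
L_0(s) = (s - 5) / [-6] = -(1/6)s + 5/6
L_1(s) = (s + 1) / [6] = (1/6)s + 1/6
g(s) = (-8)·L_0 + 6·L_1
  (-8)·L_0(s) = (4/3)s - 20/3
  6·L_1(s) = s + 1
Adding term by term: (7/3)s - 17/3

g(s) = (7/3)s - 17/3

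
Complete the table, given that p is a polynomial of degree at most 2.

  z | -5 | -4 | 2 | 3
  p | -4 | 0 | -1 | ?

The 3 known values determine p uniquely (degree ≤ 2).
L_0(3) = (7)·(1)/[(-1)·(-7)] = 1
L_1(3) = (8)·(1)/[(1)·(-6)] = -4/3
L_2(3) = (8)·(7)/[(7)·(6)] = 4/3
Sum: (-4)·(1) + 0 + (-1)·(4/3) = -16/3

-16/3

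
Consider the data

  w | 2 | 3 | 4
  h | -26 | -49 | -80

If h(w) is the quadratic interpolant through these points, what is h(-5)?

Using Newton's divided-difference form:
h[2,3] = (-49 - (-26)) / (3 - 2) = -23
h[3,4] = (-80 - (-49)) / (4 - 3) = -31
h[2,3,4] = (-31 - (-23)) / (4 - 2) = -4
h(-5) = -26 + (-23)·(-7) + (-4)·(-7)·(-8) = -89

-89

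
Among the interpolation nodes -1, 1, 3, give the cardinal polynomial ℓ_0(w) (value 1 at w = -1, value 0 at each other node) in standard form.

ℓ_0(w) = (w - 1)(w - 3) / [(-2)·(-4)]
       = (w^2 - 4w + 3) / (8)

ℓ_0(w) = (1/8)w^2 - (1/2)w + 3/8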